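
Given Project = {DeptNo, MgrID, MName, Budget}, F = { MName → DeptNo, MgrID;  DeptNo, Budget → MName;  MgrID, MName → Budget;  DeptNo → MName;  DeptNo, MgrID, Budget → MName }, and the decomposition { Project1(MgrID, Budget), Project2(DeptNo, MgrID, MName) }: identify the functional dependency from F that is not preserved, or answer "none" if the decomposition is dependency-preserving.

Check MgrID, MName → Budget: no single fragment contains all of {MgrID, MName, Budget}, and the restricted closure of {MgrID, MName} across the fragments never reaches {Budget}.
MName → DeptNo, MgrID is preserved.
DeptNo, Budget → MName is preserved.
DeptNo → MName is preserved.
DeptNo, MgrID, Budget → MName is preserved.

MgrID, MName → Budget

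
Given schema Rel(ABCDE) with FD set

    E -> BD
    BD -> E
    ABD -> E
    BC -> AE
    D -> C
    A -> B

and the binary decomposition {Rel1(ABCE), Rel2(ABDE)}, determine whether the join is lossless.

Yes

Common attributes: Rel1 ∩ Rel2 = {ABE}.
Closure of {ABE}: E → BD applies, adding D; D → C applies, adding C. So (ABE)⁺ = {ABCDE}.
This closure contains every attribute of Rel1, so Rel1 ∩ Rel2 → Rel1. The join is lossless.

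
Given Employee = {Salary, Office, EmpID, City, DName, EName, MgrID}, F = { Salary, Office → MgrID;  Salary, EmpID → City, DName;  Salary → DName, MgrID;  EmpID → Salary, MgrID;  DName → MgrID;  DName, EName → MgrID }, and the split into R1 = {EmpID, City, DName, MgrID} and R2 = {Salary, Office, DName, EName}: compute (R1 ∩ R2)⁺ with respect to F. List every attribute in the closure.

R1 ∩ R2 = {DName}.
DName → MgrID applies, adding MgrID
Closure: {DName, MgrID}.

DName, MgrID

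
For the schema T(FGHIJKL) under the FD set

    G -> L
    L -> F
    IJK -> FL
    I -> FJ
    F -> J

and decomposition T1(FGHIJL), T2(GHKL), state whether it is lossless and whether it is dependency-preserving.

Lossless test: (GHL)⁺ = {FGHJL}, which is a superkey of neither fragment — lossy.
Dependency preservation: the restricted closure of {IJK} across the fragments never reaches {FL}, so IJK → FL cannot be enforced without a join — not preserved.

lossy and not dependency-preserving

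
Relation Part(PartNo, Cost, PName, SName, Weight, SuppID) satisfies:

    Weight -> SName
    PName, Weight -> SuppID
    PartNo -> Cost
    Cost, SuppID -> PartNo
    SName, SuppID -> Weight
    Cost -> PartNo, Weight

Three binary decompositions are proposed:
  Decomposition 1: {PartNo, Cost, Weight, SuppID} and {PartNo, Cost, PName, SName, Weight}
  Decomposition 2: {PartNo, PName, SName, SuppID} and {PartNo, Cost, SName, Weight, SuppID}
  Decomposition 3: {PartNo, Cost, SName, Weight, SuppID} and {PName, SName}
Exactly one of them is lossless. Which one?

Decomposition 1: common = {PartNo, Cost, Weight}, closure = {PartNo, Cost, SName, Weight} → lossy.
Decomposition 2: common = {PartNo, SName, SuppID}, closure = {PartNo, Cost, SName, Weight, SuppID} → lossless.
Decomposition 3: common = {SName}, closure = {SName} → lossy.

Decomposition 2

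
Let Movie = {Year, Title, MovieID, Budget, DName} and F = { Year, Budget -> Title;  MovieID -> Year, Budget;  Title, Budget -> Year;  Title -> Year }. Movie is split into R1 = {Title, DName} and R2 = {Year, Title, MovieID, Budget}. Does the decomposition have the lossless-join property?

Common attributes: R1 ∩ R2 = {Title}.
Closure of {Title}: Title → Year applies, adding Year. So (Title)⁺ = {Year, Title}.
The closure contains neither all of R1 = {Title, DName} nor all of R2 = {Year, Title, MovieID, Budget}, so the common attributes are not a superkey of either fragment. The join is lossy.

No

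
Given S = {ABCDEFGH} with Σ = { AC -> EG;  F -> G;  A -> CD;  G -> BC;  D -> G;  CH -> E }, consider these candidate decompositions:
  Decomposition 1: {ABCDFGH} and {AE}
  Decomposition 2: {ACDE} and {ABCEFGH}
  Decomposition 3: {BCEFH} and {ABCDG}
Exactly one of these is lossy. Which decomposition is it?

Decomposition 1: common = {A}, closure = {ABCDEG} → lossless.
Decomposition 2: common = {ACE}, closure = {ABCDEG} → lossless.
Decomposition 3: common = {BC}, closure = {BC} → lossy.

Decomposition 3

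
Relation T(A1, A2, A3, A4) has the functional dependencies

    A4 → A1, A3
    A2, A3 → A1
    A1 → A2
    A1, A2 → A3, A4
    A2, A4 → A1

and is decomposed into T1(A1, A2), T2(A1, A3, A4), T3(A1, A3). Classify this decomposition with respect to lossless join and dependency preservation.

lossless but not dependency-preserving

Lossless test (chase): Rows 1 and 2 agree on A1; apply A1→A2 and equate their A2 entries. Rows 1 and 3 agree on A1; apply A1→A2 and equate their A2 entries. Rows 1 and 2 agree on A1, A2; apply A1, A2→A3, A4 and equate their A3, A4 entries. Rows 1 and 3 agree on A1, A2; apply A1, A2→A3, A4 and equate their A3, A4 entries. Row 1 is now all distinguished symbols — the join is lossless.
Dependency preservation: the restricted closure of {A2, A3} across the fragments never reaches {A1}, so A2, A3 → A1 cannot be enforced without a join — not preserved.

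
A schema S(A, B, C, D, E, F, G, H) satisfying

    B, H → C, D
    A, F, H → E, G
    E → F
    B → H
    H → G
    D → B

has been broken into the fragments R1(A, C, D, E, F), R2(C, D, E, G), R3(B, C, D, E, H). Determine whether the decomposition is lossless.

Yes

Chase test. Columns are A, B, C, D, E, F, G, H; row i has aⱼ where attribute j ∈ Ri, else bᵢⱼ.
Initial tableau (one row per fragment):
  row 1: a1 b12 a3 a4 a5 a6 b17 b18
  row 2: b21 b22 a3 a4 a5 b26 a7 b28
  row 3: b31 a2 a3 a4 a5 b36 b37 a8
Rows 1 and 2 agree on E; apply E→F and equate their F entries.
Rows 1 and 3 agree on E; apply E→F and equate their F entries.
Rows 1 and 2 agree on D; apply D→B and equate their B entries.
Rows 1 and 3 agree on D; apply D→B and equate their B entries.
Rows 1 and 2 agree on B; apply B→H and equate their H entries.
Rows 1 and 3 agree on B; apply B→H and equate their H entries.
Rows 1 and 2 agree on H; apply H→G and equate their G entries.
Rows 1 and 3 agree on H; apply H→G and equate their G entries.
Row 1 is now all distinguished symbols — the join is lossless.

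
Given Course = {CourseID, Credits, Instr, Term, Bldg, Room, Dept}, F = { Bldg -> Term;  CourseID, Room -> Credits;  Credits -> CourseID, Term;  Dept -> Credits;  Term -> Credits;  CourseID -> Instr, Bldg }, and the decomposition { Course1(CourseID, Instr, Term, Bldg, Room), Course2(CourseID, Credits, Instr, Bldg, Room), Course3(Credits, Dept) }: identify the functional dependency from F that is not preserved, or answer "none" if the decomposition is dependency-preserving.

Bldg → Term lies within Course1.
CourseID, Room → Credits lies within Course2.
Credits → CourseID, Term: restricted closure across fragments reaches CourseID, Term.
Dept → Credits lies within Course3.
Term → Credits: restricted closure across fragments reaches Credits.
CourseID → Instr, Bldg lies within Course1.
Every dependency is enforceable on the fragments, so the decomposition is dependency-preserving.

none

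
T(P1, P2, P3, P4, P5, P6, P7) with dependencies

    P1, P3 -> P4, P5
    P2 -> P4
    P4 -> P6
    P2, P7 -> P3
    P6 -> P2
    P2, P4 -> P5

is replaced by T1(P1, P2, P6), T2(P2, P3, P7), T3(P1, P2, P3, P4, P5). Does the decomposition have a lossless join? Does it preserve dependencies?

lossy but dependency-preserving

Lossless test (chase): Rows 1 and 2 agree on P2; apply P2→P4 and equate their P4 entries. Rows 1 and 3 agree on P2; apply P2→P4 and equate their P4 entries. Rows 1 and 2 agree on P4; apply P4→P6 and equate their P6 entries. Rows 1 and 3 agree on P4; apply P4→P6 and equate their P6 entries. Rows 1 and 2 agree on P2, P4; apply P2, P4→P5 and equate their P5 entries. Rows 1 and 3 agree on P2, P4; apply P2, P4→P5 and equate their P5 entries. No row becomes fully distinguished — the join is lossy.
Dependency preservation: P4 → P6 is not contained in any single fragment, but the restricted closure of its left-hand side across the fragments still reaches the right-hand side; the remaining FDs each lie inside some fragment. All dependencies are preserved.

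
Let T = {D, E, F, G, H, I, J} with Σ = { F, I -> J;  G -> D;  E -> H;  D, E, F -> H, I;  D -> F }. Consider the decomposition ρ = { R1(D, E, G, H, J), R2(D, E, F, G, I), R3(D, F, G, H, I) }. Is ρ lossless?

Yes

Chase test. Columns are D, E, F, G, H, I, J; row i has aⱼ where attribute j ∈ Ri, else bᵢⱼ.
Initial tableau (one row per fragment):
  row 1: a1 a2 b13 a4 a5 b16 a7
  row 2: a1 a2 a3 a4 b25 a6 b27
  row 3: a1 b32 a3 a4 a5 a6 b37
Rows 2 and 3 agree on F, I; apply F, I→J and equate their J entries.
Rows 1 and 2 agree on E; apply E→H and equate their H entries.
Rows 1 and 2 agree on D; apply D→F and equate their F entries.
Rows 1 and 2 agree on D, E, F; apply D, E, F→H, I and equate their H, I entries.
Rows 1 and 2 agree on F, I; apply F, I→J and equate their J entries.
Row 1 is now all distinguished symbols — the join is lossless.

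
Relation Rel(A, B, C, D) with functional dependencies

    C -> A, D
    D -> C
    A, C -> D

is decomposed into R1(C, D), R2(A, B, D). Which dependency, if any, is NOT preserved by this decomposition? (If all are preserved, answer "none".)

C → A, D: restricted closure across fragments reaches A, D.
D → C lies within R1.
A, C → D: restricted closure across fragments reaches D.
Every dependency is enforceable on the fragments, so the decomposition is dependency-preserving.

none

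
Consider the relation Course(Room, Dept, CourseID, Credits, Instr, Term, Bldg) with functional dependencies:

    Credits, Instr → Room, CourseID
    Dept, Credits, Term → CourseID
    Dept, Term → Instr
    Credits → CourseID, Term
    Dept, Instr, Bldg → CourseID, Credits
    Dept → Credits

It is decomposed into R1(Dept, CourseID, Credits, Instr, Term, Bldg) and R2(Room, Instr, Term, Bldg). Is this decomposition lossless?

No

Common attributes: R1 ∩ R2 = {Instr, Term, Bldg}.
No dependency enlarges {Instr, Term, Bldg}, so (Instr, Term, Bldg)⁺ = {Instr, Term, Bldg}.
The closure contains neither all of R1 = {Dept, CourseID, Credits, Instr, Term, Bldg} nor all of R2 = {Room, Instr, Term, Bldg}, so the common attributes are not a superkey of either fragment. The join is lossy.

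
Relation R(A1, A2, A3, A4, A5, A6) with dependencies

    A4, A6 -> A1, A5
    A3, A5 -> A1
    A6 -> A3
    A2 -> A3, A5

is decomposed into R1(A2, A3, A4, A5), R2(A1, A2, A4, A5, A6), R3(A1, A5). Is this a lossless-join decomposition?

Chase test. Columns are A1, A2, A3, A4, A5, A6; row i has aⱼ where attribute j ∈ Ri, else bᵢⱼ.
Initial tableau (one row per fragment):
  row 1: b11 a2 a3 a4 a5 b16
  row 2: a1 a2 b23 a4 a5 a6
  row 3: a1 b32 b33 b34 a5 b36
Rows 1 and 2 agree on A2; apply A2→A3, A5 and equate their A3, A5 entries.
Rows 1 and 2 agree on A3, A5; apply A3, A5→A1 and equate their A1 entries.
Row 2 is now all distinguished symbols — the join is lossless.

Yes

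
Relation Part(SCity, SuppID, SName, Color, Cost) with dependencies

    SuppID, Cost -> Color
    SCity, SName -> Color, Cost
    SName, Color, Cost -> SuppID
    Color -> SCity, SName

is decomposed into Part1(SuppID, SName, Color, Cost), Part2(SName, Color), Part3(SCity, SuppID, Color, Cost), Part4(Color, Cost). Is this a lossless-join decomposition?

Chase test. Columns are SCity, SuppID, SName, Color, Cost; row i has aⱼ where attribute j ∈ Parti, else bᵢⱼ.
Initial tableau (one row per fragment):
  row 1: b11 a2 a3 a4 a5
  row 2: b21 b22 a3 a4 b25
  row 3: a1 a2 b33 a4 a5
  row 4: b41 b42 b43 a4 a5
Rows 1 and 2 agree on Color; apply Color→SCity, SName and equate their SCity, SName entries.
Rows 1 and 3 agree on Color; apply Color→SCity, SName and equate their SCity, SName entries.
Rows 1 and 4 agree on Color; apply Color→SCity, SName and equate their SCity, SName entries.
Rows 1 and 2 agree on SCity, SName; apply SCity, SName→Color, Cost and equate their Color, Cost entries.
Rows 1 and 2 agree on SName, Color, Cost; apply SName, Color, Cost→SuppID and equate their SuppID entries.
Rows 1 and 4 agree on SName, Color, Cost; apply SName, Color, Cost→SuppID and equate their SuppID entries.
Row 1 is now all distinguished symbols — the join is lossless.

Yes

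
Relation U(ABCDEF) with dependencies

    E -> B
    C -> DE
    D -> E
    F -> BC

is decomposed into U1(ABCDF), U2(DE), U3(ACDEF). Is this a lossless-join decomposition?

Chase test. Columns are ABCDEF; row i has aⱼ where attribute j ∈ Ui, else bᵢⱼ.
Initial tableau (one row per fragment):
  row 1: a1 a2 a3 a4 b15 a6
  row 2: b21 b22 b23 a4 a5 b26
  row 3: a1 b32 a3 a4 a5 a6
Rows 2 and 3 agree on E; apply E→B and equate their B entries.
Rows 1 and 3 agree on C; apply C→DE and equate their DE entries.
Rows 1 and 3 agree on F; apply F→BC and equate their BC entries.
Row 1 is now all distinguished symbols — the join is lossless.

Yes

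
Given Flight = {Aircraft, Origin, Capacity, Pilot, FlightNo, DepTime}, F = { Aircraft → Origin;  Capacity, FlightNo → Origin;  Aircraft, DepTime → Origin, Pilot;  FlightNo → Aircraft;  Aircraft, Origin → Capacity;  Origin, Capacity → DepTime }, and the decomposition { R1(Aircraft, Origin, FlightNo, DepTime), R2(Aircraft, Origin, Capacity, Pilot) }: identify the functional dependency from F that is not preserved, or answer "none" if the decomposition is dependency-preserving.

Check Origin, Capacity → DepTime: no single fragment contains all of {Origin, Capacity, DepTime}, and the restricted closure of {Origin, Capacity} across the fragments never reaches {DepTime}.
Aircraft → Origin is preserved.
Capacity, FlightNo → Origin is preserved.
Aircraft, DepTime → Origin, Pilot is preserved.
FlightNo → Aircraft is preserved.
Aircraft, Origin → Capacity is preserved.

Origin, Capacity → DepTime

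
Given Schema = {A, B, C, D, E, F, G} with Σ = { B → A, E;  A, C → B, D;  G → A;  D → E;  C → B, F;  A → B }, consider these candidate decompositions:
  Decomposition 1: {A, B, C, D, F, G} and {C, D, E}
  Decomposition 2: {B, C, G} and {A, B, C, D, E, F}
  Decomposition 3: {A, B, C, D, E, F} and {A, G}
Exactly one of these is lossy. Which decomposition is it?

Decomposition 1: common = {C, D}, closure = {A, B, C, D, E, F} → lossless.
Decomposition 2: common = {B, C}, closure = {A, B, C, D, E, F} → lossless.
Decomposition 3: common = {A}, closure = {A, B, E} → lossy.

Decomposition 3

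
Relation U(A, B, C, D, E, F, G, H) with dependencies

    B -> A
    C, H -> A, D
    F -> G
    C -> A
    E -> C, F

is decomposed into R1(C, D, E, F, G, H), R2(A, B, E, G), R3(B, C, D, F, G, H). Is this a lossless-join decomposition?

Chase test. Columns are A, B, C, D, E, F, G, H; row i has aⱼ where attribute j ∈ Ri, else bᵢⱼ.
Initial tableau (one row per fragment):
  row 1: b11 b12 a3 a4 a5 a6 a7 a8
  row 2: a1 a2 b23 b24 a5 b26 a7 b28
  row 3: b31 a2 a3 a4 b35 a6 a7 a8
Rows 2 and 3 agree on B; apply B→A and equate their A entries.
Rows 1 and 3 agree on C, H; apply C, H→A, D and equate their A, D entries.
Rows 1 and 2 agree on E; apply E→C, F and equate their C, F entries.
No row becomes fully distinguished — the join is lossy.

No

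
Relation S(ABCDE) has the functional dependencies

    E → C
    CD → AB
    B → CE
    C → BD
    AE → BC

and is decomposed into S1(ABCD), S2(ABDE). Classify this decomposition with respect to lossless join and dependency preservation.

lossless and dependency-preserving

Lossless test: (ABD)⁺ = {ABCDE}, which contains all of one fragment — lossless.
Dependency preservation: E → C; B → CE; AE → BC are not contained in any single fragment, but the restricted closure of each left-hand side across the fragments still reaches the right-hand side; the remaining FDs each lie inside some fragment. All dependencies are preserved.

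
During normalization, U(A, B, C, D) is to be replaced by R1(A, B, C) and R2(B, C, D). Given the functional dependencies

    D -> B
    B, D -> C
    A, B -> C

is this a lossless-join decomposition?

No

Common attributes: R1 ∩ R2 = {B, C}.
No dependency enlarges {B, C}, so (B, C)⁺ = {B, C}.
The closure contains neither all of R1 = {A, B, C} nor all of R2 = {B, C, D}, so the common attributes are not a superkey of either fragment. The join is lossy.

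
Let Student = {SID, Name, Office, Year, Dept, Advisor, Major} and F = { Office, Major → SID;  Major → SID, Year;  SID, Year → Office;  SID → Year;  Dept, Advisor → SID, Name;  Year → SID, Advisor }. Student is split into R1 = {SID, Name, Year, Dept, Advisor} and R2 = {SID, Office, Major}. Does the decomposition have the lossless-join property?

Common attributes: R1 ∩ R2 = {SID}.
Closure of {SID}: SID → Year applies, adding Year; Year → SID, Advisor applies, adding Advisor; SID, Year → Office applies, adding Office. So (SID)⁺ = {SID, Office, Year, Advisor}.
The closure contains neither all of R1 = {SID, Name, Year, Dept, Advisor} nor all of R2 = {SID, Office, Major}, so the common attributes are not a superkey of either fragment. The join is lossy.

No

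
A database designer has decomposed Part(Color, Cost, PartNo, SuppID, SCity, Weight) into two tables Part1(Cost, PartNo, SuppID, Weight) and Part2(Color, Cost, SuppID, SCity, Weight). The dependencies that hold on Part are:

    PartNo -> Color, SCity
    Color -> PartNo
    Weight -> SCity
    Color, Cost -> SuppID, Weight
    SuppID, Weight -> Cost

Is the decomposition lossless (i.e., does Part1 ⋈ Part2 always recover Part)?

No

Common attributes: Part1 ∩ Part2 = {Cost, SuppID, Weight}.
Closure of {Cost, SuppID, Weight}: Weight → SCity applies, adding SCity. So (Cost, SuppID, Weight)⁺ = {Cost, SuppID, SCity, Weight}.
The closure contains neither all of Part1 = {Cost, PartNo, SuppID, Weight} nor all of Part2 = {Color, Cost, SuppID, SCity, Weight}, so the common attributes are not a superkey of either fragment. The join is lossy.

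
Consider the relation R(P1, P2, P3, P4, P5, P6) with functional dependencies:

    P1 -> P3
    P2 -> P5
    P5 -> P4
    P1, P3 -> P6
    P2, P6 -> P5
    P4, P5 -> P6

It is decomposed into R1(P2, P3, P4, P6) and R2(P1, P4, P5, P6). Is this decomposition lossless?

No

Common attributes: R1 ∩ R2 = {P4, P6}.
No dependency enlarges {P4, P6}, so (P4, P6)⁺ = {P4, P6}.
The closure contains neither all of R1 = {P2, P3, P4, P6} nor all of R2 = {P1, P4, P5, P6}, so the common attributes are not a superkey of either fragment. The join is lossy.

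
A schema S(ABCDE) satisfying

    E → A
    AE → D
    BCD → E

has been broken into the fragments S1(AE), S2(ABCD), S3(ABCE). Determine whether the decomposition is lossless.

No

Chase test. Columns are ABCDE; row i has aⱼ where attribute j ∈ Si, else bᵢⱼ.
Initial tableau (one row per fragment):
  row 1: a1 b12 b13 b14 a5
  row 2: a1 a2 a3 a4 b25
  row 3: a1 a2 a3 b34 a5
Rows 1 and 3 agree on AE; apply AE→D and equate their D entries.
No row becomes fully distinguished — the join is lossy.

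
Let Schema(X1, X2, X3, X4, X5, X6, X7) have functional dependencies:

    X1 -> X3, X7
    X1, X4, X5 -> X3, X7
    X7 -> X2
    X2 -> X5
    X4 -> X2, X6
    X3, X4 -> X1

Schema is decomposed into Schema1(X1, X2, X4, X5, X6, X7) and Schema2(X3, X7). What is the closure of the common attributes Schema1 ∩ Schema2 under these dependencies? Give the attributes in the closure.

Schema1 ∩ Schema2 = {X7}.
X7 → X2 applies, adding X2
X2 → X5 applies, adding X5
Closure: {X2, X5, X7}.

X2, X5, X7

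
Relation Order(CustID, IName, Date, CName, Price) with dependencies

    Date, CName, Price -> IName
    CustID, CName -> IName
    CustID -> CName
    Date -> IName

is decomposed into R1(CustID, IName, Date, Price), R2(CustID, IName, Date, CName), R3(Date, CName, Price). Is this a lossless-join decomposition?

Yes

Chase test. Columns are CustID, IName, Date, CName, Price; row i has aⱼ where attribute j ∈ Ri, else bᵢⱼ.
Initial tableau (one row per fragment):
  row 1: a1 a2 a3 b14 a5
  row 2: a1 a2 a3 a4 b25
  row 3: b31 b32 a3 a4 a5
Rows 1 and 2 agree on CustID; apply CustID→CName and equate their CName entries.
Rows 1 and 3 agree on Date; apply Date→IName and equate their IName entries.
Row 1 is now all distinguished symbols — the join is lossless.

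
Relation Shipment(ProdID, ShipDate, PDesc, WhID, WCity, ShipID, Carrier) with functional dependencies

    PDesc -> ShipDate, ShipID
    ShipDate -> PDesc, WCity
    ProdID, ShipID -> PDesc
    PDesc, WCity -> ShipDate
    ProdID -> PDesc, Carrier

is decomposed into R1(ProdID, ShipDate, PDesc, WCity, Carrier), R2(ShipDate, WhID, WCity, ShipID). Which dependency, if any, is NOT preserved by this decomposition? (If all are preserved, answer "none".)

none

PDesc → ShipDate, ShipID: restricted closure across fragments reaches ShipDate, ShipID.
ShipDate → PDesc, WCity lies within R1.
ProdID, ShipID → PDesc: restricted closure across fragments reaches PDesc.
PDesc, WCity → ShipDate lies within R1.
ProdID → PDesc, Carrier lies within R1.
Every dependency is enforceable on the fragments, so the decomposition is dependency-preserving.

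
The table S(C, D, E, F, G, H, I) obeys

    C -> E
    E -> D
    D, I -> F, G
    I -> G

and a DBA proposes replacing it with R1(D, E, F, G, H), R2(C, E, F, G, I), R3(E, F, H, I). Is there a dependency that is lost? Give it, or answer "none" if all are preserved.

Check D, I → F, G: no single fragment contains all of {D, F, G, I}, and the restricted closure of {D, I} across the fragments never reaches {F, G}.
C → E is preserved.
E → D is preserved.
I → G is preserved.

D, I -> F, G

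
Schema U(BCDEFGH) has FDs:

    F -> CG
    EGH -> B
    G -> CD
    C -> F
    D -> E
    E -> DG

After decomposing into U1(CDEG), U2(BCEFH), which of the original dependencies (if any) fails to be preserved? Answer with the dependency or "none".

none

F → CG: restricted closure across fragments reaches CG.
EGH → B: restricted closure across fragments reaches B.
G → CD lies within U1.
C → F lies within U2.
D → E lies within U1.
E → DG lies within U1.
Every dependency is enforceable on the fragments, so the decomposition is dependency-preserving.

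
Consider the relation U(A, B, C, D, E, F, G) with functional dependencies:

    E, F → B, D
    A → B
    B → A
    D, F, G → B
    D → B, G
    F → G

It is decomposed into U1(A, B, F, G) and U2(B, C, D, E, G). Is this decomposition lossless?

No

Common attributes: U1 ∩ U2 = {B, G}.
Closure of {B, G}: B → A applies, adding A. So (B, G)⁺ = {A, B, G}.
The closure contains neither all of U1 = {A, B, F, G} nor all of U2 = {B, C, D, E, G}, so the common attributes are not a superkey of either fragment. The join is lossy.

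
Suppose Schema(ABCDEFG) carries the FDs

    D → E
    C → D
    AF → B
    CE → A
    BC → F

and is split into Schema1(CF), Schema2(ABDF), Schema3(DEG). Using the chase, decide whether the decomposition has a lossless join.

No

Chase test. Columns are ABCDEFG; row i has aⱼ where attribute j ∈ Schemai, else bᵢⱼ.
Initial tableau (one row per fragment):
  row 1: b11 b12 a3 b14 b15 a6 b17
  row 2: a1 a2 b23 a4 b25 a6 b27
  row 3: b31 b32 b33 a4 a5 b36 a7
Rows 2 and 3 agree on D; apply D→E and equate their E entries.
No row becomes fully distinguished — the join is lossy.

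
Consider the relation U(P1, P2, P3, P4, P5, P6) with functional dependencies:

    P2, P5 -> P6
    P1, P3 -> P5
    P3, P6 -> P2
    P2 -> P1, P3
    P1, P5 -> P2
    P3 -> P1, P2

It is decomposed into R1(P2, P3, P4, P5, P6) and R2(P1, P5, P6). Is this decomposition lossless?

No

Common attributes: R1 ∩ R2 = {P5, P6}.
No dependency enlarges {P5, P6}, so (P5, P6)⁺ = {P5, P6}.
The closure contains neither all of R1 = {P2, P3, P4, P5, P6} nor all of R2 = {P1, P5, P6}, so the common attributes are not a superkey of either fragment. The join is lossy.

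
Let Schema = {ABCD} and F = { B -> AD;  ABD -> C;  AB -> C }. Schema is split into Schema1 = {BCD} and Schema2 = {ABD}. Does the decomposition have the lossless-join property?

Common attributes: Schema1 ∩ Schema2 = {BD}.
Closure of {BD}: B → AD applies, adding A; ABD → C applies, adding C. So (BD)⁺ = {ABCD}.
This closure contains every attribute of Schema1, so Schema1 ∩ Schema2 → Schema1. The join is lossless.

Yes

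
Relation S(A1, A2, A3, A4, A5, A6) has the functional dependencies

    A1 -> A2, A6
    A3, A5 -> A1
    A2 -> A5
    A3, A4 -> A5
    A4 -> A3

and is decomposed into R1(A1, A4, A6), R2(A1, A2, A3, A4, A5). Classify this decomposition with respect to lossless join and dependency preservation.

Lossless test: (A1, A4)⁺ = {A1, A2, A3, A4, A5, A6}, which contains all of one fragment — lossless.
Dependency preservation: A1 → A2, A6 is not contained in any single fragment, but the restricted closure of its left-hand side across the fragments still reaches the right-hand side; the remaining FDs each lie inside some fragment. All dependencies are preserved.

lossless and dependency-preserving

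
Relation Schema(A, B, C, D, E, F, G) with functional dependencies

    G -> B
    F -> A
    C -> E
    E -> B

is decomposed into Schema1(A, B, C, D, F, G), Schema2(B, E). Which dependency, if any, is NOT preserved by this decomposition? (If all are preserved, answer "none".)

Check C → E: no single fragment contains all of {C, E}, and the restricted closure of {C} across the fragments never reaches {E}.
G → B is preserved.
F → A is preserved.
E → B is preserved.

C -> E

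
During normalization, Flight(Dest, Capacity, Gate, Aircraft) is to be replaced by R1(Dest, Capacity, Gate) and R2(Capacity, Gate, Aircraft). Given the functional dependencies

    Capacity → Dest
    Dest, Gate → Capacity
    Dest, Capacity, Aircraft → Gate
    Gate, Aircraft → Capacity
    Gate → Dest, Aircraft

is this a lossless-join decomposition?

Common attributes: R1 ∩ R2 = {Capacity, Gate}.
Closure of {Capacity, Gate}: Capacity → Dest applies, adding Dest; Gate → Dest, Aircraft applies, adding Aircraft. So (Capacity, Gate)⁺ = {Dest, Capacity, Gate, Aircraft}.
This closure contains every attribute of R1, so R1 ∩ R2 → R1. The join is lossless.

Yes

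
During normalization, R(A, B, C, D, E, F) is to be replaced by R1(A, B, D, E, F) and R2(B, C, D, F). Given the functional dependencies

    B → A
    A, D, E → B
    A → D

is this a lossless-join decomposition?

Common attributes: R1 ∩ R2 = {B, D, F}.
Closure of {B, D, F}: B → A applies, adding A. So (B, D, F)⁺ = {A, B, D, F}.
The closure contains neither all of R1 = {A, B, D, E, F} nor all of R2 = {B, C, D, F}, so the common attributes are not a superkey of either fragment. The join is lossy.

No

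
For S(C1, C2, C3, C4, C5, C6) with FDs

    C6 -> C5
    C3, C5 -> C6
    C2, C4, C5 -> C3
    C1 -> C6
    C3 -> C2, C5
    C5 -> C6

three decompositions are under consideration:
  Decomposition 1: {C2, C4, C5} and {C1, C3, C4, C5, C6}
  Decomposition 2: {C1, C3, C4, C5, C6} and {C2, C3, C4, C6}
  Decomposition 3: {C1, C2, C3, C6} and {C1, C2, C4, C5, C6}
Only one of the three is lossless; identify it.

Decomposition 2

Decomposition 1: common = {C4, C5}, closure = {C4, C5, C6} → lossy.
Decomposition 2: common = {C3, C4, C6}, closure = {C2, C3, C4, C5, C6} → lossless.
Decomposition 3: common = {C1, C2, C6}, closure = {C1, C2, C5, C6} → lossy.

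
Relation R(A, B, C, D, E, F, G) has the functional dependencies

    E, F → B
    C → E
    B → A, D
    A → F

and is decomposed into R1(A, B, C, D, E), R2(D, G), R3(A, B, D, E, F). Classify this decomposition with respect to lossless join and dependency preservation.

lossy but dependency-preserving

Lossless test (chase): Rows 1 and 3 agree on A; apply A→F and equate their F entries. No row becomes fully distinguished — the join is lossy.
Dependency preservation: every FD's attributes lie within a single fragment, so each can be enforced locally — preserved.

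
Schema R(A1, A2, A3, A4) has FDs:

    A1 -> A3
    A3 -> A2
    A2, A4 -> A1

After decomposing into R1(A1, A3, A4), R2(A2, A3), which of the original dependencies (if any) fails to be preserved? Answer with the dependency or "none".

A2, A4 -> A1

Check A2, A4 → A1: no single fragment contains all of {A1, A2, A4}, and the restricted closure of {A2, A4} across the fragments never reaches {A1}.
A1 → A3 is preserved.
A3 → A2 is preserved.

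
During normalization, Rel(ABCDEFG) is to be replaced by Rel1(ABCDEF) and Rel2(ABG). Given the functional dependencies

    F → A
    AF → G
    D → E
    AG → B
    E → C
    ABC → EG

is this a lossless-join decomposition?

No

Common attributes: Rel1 ∩ Rel2 = {AB}.
No dependency enlarges {AB}, so (AB)⁺ = {AB}.
The closure contains neither all of Rel1 = {ABCDEF} nor all of Rel2 = {ABG}, so the common attributes are not a superkey of either fragment. The join is lossy.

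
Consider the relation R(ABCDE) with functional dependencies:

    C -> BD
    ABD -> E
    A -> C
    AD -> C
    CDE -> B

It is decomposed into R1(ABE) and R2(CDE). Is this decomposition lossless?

Common attributes: R1 ∩ R2 = {E}.
No dependency enlarges {E}, so (E)⁺ = {E}.
The closure contains neither all of R1 = {ABE} nor all of R2 = {CDE}, so the common attributes are not a superkey of either fragment. The join is lossy.

No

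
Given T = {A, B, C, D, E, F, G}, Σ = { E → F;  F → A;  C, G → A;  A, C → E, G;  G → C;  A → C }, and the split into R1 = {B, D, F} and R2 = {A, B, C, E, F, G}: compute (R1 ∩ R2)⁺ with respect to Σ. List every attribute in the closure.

R1 ∩ R2 = {B, F}.
F → A applies, adding A
A → C applies, adding C
A, C → E, G applies, adding E, G
Closure: {A, B, C, E, F, G}.

A, B, C, E, F, G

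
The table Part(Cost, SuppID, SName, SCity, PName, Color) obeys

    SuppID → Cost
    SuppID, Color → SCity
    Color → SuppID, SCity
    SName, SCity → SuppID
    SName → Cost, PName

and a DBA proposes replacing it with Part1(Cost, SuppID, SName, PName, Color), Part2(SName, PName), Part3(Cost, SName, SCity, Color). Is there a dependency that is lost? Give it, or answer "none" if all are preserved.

Check SName, SCity → SuppID: no single fragment contains all of {SuppID, SName, SCity}, and the restricted closure of {SName, SCity} across the fragments never reaches {SuppID}.
SuppID → Cost is preserved.
SuppID, Color → SCity is preserved.
Color → SuppID, SCity is preserved.
SName → Cost, PName is preserved.

SName, SCity → SuppID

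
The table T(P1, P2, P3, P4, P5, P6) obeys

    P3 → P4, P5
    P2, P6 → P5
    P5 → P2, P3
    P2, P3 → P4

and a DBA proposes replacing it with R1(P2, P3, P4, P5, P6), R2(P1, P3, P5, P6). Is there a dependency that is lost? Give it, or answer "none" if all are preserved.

P3 → P4, P5 lies within R1.
P2, P6 → P5 lies within R1.
P5 → P2, P3 lies within R1.
P2, P3 → P4 lies within R1.
Every dependency is enforceable on the fragments, so the decomposition is dependency-preserving.

none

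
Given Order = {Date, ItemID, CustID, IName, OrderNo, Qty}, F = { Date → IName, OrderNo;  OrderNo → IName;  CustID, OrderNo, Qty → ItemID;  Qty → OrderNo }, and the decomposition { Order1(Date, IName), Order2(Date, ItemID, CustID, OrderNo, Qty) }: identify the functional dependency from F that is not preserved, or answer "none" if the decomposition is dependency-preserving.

Check OrderNo → IName: no single fragment contains all of {IName, OrderNo}, and the restricted closure of {OrderNo} across the fragments never reaches {IName}.
Date → IName, OrderNo is preserved.
CustID, OrderNo, Qty → ItemID is preserved.
Qty → OrderNo is preserved.

OrderNo → IName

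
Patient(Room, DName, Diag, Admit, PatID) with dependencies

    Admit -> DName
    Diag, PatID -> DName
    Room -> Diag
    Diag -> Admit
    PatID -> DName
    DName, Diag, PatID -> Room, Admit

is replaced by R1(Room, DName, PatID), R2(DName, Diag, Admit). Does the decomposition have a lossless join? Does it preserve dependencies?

lossy and not dependency-preserving

Lossless test: (DName)⁺ = {DName}, which is a superkey of neither fragment — lossy.
Dependency preservation: the restricted closure of {Room} across the fragments never reaches {Diag}, so Room → Diag cannot be enforced without a join — not preserved.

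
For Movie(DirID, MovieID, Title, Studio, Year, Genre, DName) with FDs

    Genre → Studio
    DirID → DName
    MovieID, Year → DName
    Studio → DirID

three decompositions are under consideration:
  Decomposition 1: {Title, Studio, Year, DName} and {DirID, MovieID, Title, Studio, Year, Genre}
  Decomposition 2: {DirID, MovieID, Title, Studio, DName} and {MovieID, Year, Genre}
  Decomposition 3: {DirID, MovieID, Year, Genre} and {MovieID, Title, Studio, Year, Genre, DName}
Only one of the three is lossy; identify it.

Decomposition 1: common = {Title, Studio, Year}, closure = {DirID, Title, Studio, Year, DName} → lossless.
Decomposition 2: common = {MovieID}, closure = {MovieID} → lossy.
Decomposition 3: common = {MovieID, Year, Genre}, closure = {DirID, MovieID, Studio, Year, Genre, DName} → lossless.

Decomposition 2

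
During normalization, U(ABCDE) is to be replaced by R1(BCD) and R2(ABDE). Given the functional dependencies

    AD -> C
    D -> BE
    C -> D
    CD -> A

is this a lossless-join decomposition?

No

Common attributes: R1 ∩ R2 = {BD}.
Closure of {BD}: D → BE applies, adding E. So (BD)⁺ = {BDE}.
The closure contains neither all of R1 = {BCD} nor all of R2 = {ABDE}, so the common attributes are not a superkey of either fragment. The join is lossy.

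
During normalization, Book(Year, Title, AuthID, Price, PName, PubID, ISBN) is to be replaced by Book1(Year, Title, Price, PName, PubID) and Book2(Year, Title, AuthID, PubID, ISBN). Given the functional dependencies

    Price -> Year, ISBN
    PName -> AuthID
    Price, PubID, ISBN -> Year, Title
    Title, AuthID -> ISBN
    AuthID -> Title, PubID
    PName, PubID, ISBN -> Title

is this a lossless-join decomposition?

No

Common attributes: Book1 ∩ Book2 = {Year, Title, PubID}.
No dependency enlarges {Year, Title, PubID}, so (Year, Title, PubID)⁺ = {Year, Title, PubID}.
The closure contains neither all of Book1 = {Year, Title, Price, PName, PubID} nor all of Book2 = {Year, Title, AuthID, PubID, ISBN}, so the common attributes are not a superkey of either fragment. The join is lossy.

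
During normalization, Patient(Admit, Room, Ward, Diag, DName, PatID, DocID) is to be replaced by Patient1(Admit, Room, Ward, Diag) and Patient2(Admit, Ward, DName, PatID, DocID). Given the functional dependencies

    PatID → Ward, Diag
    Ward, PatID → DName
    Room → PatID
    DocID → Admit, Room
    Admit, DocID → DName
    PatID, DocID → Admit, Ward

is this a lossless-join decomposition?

Common attributes: Patient1 ∩ Patient2 = {Admit, Ward}.
No dependency enlarges {Admit, Ward}, so (Admit, Ward)⁺ = {Admit, Ward}.
The closure contains neither all of Patient1 = {Admit, Room, Ward, Diag} nor all of Patient2 = {Admit, Ward, DName, PatID, DocID}, so the common attributes are not a superkey of either fragment. The join is lossy.

No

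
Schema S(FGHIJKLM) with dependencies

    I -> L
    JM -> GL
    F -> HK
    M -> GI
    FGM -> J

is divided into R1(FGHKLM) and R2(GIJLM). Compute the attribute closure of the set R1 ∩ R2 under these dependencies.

GILM

R1 ∩ R2 = {GLM}.
M → GI applies, adding I
Closure: {GILM}.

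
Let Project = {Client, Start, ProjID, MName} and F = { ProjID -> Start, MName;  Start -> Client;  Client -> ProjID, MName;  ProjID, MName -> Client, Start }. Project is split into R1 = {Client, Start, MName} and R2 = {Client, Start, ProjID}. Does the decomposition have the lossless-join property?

Yes

Common attributes: R1 ∩ R2 = {Client, Start}.
Closure of {Client, Start}: Client → ProjID, MName applies, adding ProjID, MName. So (Client, Start)⁺ = {Client, Start, ProjID, MName}.
This closure contains every attribute of R1, so R1 ∩ R2 → R1. The join is lossless.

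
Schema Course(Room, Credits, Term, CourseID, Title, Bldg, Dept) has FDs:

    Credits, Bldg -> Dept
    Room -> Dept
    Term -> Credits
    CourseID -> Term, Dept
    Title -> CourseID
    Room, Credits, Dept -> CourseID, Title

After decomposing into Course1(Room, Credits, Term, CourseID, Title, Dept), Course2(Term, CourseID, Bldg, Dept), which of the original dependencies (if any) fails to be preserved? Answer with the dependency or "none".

Check Credits, Bldg → Dept: no single fragment contains all of {Credits, Bldg, Dept}, and the restricted closure of {Credits, Bldg} across the fragments never reaches {Dept}.
Room → Dept is preserved.
Term → Credits is preserved.
CourseID → Term, Dept is preserved.
Title → CourseID is preserved.
Room, Credits, Dept → CourseID, Title is preserved.

Credits, Bldg -> Dept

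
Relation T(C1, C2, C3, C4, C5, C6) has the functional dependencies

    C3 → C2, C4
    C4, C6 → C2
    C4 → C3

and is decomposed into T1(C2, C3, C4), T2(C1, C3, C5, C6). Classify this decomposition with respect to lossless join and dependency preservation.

Lossless test: (C3)⁺ = {C2, C3, C4}, which contains all of one fragment — lossless.
Dependency preservation: C4, C6 → C2 is not contained in any single fragment, but the restricted closure of its left-hand side across the fragments still reaches the right-hand side; the remaining FDs each lie inside some fragment. All dependencies are preserved.

lossless and dependency-preserving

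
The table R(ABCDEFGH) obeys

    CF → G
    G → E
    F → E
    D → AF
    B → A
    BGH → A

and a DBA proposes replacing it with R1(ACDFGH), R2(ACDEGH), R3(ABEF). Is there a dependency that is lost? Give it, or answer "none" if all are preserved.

none

CF → G lies within R1.
G → E lies within R2.
F → E lies within R3.
D → AF lies within R1.
B → A lies within R3.
BGH → A: restricted closure across fragments reaches A.
Every dependency is enforceable on the fragments, so the decomposition is dependency-preserving.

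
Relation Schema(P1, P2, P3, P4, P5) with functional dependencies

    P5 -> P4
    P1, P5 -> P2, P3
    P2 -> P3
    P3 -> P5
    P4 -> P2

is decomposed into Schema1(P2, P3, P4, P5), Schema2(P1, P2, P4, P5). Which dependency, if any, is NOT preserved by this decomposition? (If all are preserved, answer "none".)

none

P5 → P4 lies within Schema1.
P1, P5 → P2, P3: restricted closure across fragments reaches P2, P3.
P2 → P3 lies within Schema1.
P3 → P5 lies within Schema1.
P4 → P2 lies within Schema1.
Every dependency is enforceable on the fragments, so the decomposition is dependency-preserving.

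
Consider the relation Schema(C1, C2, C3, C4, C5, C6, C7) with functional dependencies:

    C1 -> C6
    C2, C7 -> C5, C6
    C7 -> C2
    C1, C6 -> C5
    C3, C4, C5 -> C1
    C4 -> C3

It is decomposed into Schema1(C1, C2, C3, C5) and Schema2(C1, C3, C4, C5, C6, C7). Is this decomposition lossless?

Common attributes: Schema1 ∩ Schema2 = {C1, C3, C5}.
Closure of {C1, C3, C5}: C1 → C6 applies, adding C6. So (C1, C3, C5)⁺ = {C1, C3, C5, C6}.
The closure contains neither all of Schema1 = {C1, C2, C3, C5} nor all of Schema2 = {C1, C3, C4, C5, C6, C7}, so the common attributes are not a superkey of either fragment. The join is lossy.

No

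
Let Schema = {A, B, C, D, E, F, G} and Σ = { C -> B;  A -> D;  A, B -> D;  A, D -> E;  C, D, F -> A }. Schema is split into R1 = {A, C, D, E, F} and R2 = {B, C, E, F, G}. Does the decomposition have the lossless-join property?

No

Common attributes: R1 ∩ R2 = {C, E, F}.
Closure of {C, E, F}: C → B applies, adding B. So (C, E, F)⁺ = {B, C, E, F}.
The closure contains neither all of R1 = {A, C, D, E, F} nor all of R2 = {B, C, E, F, G}, so the common attributes are not a superkey of either fragment. The join is lossy.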